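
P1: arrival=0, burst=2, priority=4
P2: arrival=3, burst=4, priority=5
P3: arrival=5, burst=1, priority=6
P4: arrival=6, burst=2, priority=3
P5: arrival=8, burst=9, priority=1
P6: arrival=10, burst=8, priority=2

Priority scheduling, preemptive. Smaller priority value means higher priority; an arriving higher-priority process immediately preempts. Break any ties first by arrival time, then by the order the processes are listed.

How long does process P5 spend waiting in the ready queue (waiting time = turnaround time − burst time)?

Timeline: | P1 0-2 | idle 2-3 | P2 3-6 | P4 6-8 | P5 8-17 | P6 17-25 | P2 25-26 | P3 26-27 |
Completion: P1=2  P2=26  P3=27  P4=8  P5=17  P6=25
Waiting(P5) = turnaround − burst = 9 − 9 = 0

0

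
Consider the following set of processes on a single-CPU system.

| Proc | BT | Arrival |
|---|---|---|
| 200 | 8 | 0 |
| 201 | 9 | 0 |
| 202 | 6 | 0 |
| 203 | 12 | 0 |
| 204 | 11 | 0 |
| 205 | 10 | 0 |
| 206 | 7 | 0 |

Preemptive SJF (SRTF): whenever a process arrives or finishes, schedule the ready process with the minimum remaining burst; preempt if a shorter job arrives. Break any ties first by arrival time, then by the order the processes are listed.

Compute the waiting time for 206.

6

Timeline: | 202 0-6 | 206 6-13 | 200 13-21 | 201 21-30 | 205 30-40 | 204 40-51 | 203 51-63 |
Completion: 200=21  201=30  202=6  203=63  204=51  205=40  206=13
Waiting(206) = turnaround − burst = 13 − 7 = 6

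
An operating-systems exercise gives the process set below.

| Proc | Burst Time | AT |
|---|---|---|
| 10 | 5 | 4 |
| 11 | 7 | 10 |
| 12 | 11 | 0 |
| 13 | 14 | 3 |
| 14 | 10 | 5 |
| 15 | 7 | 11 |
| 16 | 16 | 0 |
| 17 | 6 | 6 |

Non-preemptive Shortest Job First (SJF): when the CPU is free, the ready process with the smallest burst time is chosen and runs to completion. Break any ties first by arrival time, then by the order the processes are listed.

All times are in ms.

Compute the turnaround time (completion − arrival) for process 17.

Gantt: | 12 0-11 | 10 11-16 | 17 16-22 | 11 22-29 | 15 29-36 | 14 36-46 | 13 46-60 | 16 60-76 |
Completion: 10=16  11=29  12=11  13=60  14=46  15=36  16=76  17=22
Turnaround (C−A): 10=12  11=19  12=11  13=57  14=41  15=25  16=76  17=16
Turnaround(17) = completion − arrival = 22 − 6 = 16

16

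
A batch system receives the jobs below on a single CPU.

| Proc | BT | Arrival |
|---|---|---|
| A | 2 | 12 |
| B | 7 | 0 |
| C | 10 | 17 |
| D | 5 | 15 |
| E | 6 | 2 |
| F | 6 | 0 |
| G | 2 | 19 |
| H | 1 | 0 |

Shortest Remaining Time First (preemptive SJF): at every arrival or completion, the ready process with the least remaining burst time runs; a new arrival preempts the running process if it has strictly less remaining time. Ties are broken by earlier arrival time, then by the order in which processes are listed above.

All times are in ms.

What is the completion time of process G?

22

Gantt: | H 0-1 | F 1-7 | E 7-13 | A 13-15 | D 15-20 | G 20-22 | B 22-29 | C 29-39 |
Completion: A=15  B=29  C=39  D=20  E=13  F=7  G=22  H=1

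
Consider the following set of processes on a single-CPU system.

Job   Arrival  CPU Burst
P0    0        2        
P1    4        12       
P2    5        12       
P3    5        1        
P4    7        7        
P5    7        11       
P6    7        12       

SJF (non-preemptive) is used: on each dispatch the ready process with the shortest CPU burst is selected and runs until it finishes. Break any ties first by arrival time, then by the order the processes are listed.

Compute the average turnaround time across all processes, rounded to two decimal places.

Schedule: | P0 0-2 | idle 2-4 | P1 4-16 | P3 16-17 | P4 17-24 | P5 24-35 | P2 35-47 | P6 47-59 |
Completion: P0=2  P1=16  P2=47  P3=17  P4=24  P5=35  P6=59
Turnaround (C−A): P0=2  P1=12  P2=42  P3=12  P4=17  P5=28  P6=52
Turnaround times: P0=2, P1=12, P2=42, P3=12, P4=17, P5=28, P6=52
Average turnaround = (2+12+42+12+17+28+52) / 7 = 165/7 = 23.57

23.57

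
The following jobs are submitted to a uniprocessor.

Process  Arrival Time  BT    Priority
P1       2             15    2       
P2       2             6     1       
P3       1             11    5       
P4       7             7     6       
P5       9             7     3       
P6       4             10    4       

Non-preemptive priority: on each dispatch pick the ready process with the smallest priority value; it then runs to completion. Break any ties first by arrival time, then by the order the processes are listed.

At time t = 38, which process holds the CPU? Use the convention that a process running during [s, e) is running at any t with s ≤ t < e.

P5

Schedule: | idle 0-1 | P3 1-12 | P2 12-18 | P1 18-33 | P5 33-40 | P6 40-50 | P4 50-57 |
Completion: P1=33  P2=18  P3=12  P4=57  P5=40  P6=50
Turnaround (C−A): P1=31  P2=16  P3=11  P4=50  P5=31  P6=46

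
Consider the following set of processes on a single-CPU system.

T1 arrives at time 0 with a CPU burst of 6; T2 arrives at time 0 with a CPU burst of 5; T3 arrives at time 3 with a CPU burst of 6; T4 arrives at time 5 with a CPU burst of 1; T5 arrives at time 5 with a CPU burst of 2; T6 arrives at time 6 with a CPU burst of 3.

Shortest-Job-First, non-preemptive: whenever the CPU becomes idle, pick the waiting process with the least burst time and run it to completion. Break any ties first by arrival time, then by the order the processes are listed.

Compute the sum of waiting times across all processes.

Timeline: | T2 0-5 | T4 5-6 | T5 6-8 | T6 8-11 | T1 11-17 | T3 17-23 |
Completion: T1=17  T2=5  T3=23  T4=6  T5=8  T6=11
Turnaround (C−A): T1=17  T2=5  T3=20  T4=1  T5=3  T6=5
Waiting = turnaround − burst: T1=11, T2=0, T3=14, T4=0, T5=1, T6=2
Total waiting = 11 + 0 + 14 + 0 + 1 + 2 = 28

28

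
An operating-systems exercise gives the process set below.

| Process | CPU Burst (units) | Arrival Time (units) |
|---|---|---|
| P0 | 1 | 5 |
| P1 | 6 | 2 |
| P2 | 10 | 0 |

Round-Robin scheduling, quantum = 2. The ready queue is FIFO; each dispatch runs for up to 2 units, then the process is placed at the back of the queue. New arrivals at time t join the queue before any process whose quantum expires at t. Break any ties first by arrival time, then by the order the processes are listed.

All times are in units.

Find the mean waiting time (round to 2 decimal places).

Timeline: | P2 0-2 | P1 2-4 | P2 4-6 | P1 6-8 | P0 8-9 | P2 9-11 | P1 11-13 | P2 13-17 |
Completion: P0=9  P1=13  P2=17
Turnaround (C−A): P0=4  P1=11  P2=17
Waiting times: P0=3, P1=5, P2=7
Average waiting = (3+5+7) / 3 = 15/3 = 5.00

5.00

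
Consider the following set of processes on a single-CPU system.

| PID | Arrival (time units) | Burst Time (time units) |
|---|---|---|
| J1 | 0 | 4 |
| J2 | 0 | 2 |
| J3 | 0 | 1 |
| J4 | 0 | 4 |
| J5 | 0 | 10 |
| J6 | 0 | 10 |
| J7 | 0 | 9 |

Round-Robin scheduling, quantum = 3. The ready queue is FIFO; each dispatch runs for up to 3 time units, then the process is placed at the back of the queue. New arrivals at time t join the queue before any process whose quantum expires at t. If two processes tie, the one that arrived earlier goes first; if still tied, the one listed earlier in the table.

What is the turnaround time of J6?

40

Gantt: | J1 0-3 | J2 3-5 | J3 5-6 | J4 6-9 | J5 9-12 | J6 12-15 | J7 15-18 | J1 18-19 | J4 19-20 | J5 20-23 | J6 23-26 | J7 26-29 | J5 29-32 | J6 32-35 | J7 35-38 | J5 38-39 | J6 39-40 |
Completion: J1=19  J2=5  J3=6  J4=20  J5=39  J6=40  J7=38
Turnaround (C−A): J1=19  J2=5  J3=6  J4=20  J5=39  J6=40  J7=38
Turnaround(J6) = completion − arrival = 40 − 0 = 40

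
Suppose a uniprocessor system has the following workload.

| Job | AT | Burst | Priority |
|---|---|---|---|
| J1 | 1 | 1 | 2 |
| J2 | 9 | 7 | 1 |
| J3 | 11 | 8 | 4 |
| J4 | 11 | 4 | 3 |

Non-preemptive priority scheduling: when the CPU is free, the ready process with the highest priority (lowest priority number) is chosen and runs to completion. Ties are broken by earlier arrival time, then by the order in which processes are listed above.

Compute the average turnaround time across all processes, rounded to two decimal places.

8.50

Gantt: | idle 0-1 | J1 1-2 | idle 2-9 | J2 9-16 | J4 16-20 | J3 20-28 |
Completion: J1=2  J2=16  J3=28  J4=20
Turnaround times: J1=1, J2=7, J3=17, J4=9
Average turnaround = (1+7+17+9) / 4 = 34/4 = 8.50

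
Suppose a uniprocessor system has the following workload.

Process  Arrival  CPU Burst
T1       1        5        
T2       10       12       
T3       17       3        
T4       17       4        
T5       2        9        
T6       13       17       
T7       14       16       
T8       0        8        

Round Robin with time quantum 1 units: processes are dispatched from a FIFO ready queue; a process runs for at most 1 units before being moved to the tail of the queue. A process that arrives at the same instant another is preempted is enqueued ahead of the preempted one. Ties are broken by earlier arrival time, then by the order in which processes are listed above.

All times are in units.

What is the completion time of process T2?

Gantt: | T8 0-1 | T1 1-2 | T8 2-3 | T5 3-4 | T1 4-5 | T8 5-6 | T5 6-7 | T1 7-8 | T8 8-9 | T5 9-10 | T1 10-11 | T8 11-12 | T2 12-13 | T5 13-14 | T1 14-15 | T8 15-16 | T6 16-17 | T2 17-18 | T7 18-19 | T5 19-20 | T8 20-21 | T3 21-22 | T4 22-23 | T6 23-24 | T2 24-25 | T7 25-26 | T5 26-27 | T8 27-28 | T3 28-29 | T4 29-30 | T6 30-31 | T2 31-32 | T7 32-33 | T5 33-34 | T3 34-35 | T4 35-36 | T6 36-37 | T2 37-38 | T7 38-39 | T5 39-40 | T4 40-41 | T6 41-42 | T2 42-43 | T7 43-44 | T5 44-45 | T6 45-46 | T2 46-47 | T7 47-48 | T6 48-49 | T2 49-50 | T7 50-51 | T6 51-52 | T2 52-53 | T7 53-54 | T6 54-55 | T2 55-56 | T7 56-57 | T6 57-58 | T2 58-59 | T7 59-60 | T6 60-61 | T2 61-62 | T7 62-63 | T6 63-64 | T7 64-65 | T6 65-66 | T7 66-67 | T6 67-68 | T7 68-69 | T6 69-70 | T7 70-71 | T6 71-72 | T7 72-73 | T6 73-74 |
Completion: T1=15  T2=62  T3=35  T4=41  T5=45  T6=74  T7=73  T8=28

62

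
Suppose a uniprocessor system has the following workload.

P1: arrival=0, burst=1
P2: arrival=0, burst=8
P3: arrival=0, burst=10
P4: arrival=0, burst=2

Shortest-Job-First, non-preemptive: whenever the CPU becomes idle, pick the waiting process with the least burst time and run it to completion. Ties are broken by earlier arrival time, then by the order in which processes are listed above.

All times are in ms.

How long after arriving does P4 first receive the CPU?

1

Timeline: | P1 0-1 | P4 1-3 | P2 3-11 | P3 11-21 |
Completion: P1=1  P2=11  P3=21  P4=3
Turnaround (C−A): P1=1  P2=11  P3=21  P4=3
Response(P4) = first start − arrival = 1 − 0 = 1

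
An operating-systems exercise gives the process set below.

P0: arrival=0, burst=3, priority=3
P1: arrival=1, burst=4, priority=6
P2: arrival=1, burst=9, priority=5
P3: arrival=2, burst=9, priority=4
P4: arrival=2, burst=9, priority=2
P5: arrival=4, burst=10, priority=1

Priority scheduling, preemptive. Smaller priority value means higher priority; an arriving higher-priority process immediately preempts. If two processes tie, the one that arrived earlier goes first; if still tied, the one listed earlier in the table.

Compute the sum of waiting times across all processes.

Timeline: | P0 0-2 | P4 2-4 | P5 4-14 | P4 14-21 | P0 21-22 | P3 22-31 | P2 31-40 | P1 40-44 |
Completion: P0=22  P1=44  P2=40  P3=31  P4=21  P5=14
Turnaround (C−A): P0=22  P1=43  P2=39  P3=29  P4=19  P5=10
Waiting = turnaround − burst: P0=19, P1=39, P2=30, P3=20, P4=10, P5=0
Total waiting = 19 + 39 + 30 + 20 + 10 + 0 = 118

118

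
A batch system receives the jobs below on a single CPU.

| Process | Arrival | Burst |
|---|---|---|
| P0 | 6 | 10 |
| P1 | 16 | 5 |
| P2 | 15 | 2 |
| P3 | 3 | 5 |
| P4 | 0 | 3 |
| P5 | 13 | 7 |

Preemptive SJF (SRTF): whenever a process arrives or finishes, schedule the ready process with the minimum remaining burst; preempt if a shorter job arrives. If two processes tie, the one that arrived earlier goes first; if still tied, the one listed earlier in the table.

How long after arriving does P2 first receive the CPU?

0

Gantt: | P4 0-3 | P3 3-8 | P0 8-15 | P2 15-17 | P0 17-20 | P1 20-25 | P5 25-32 |
Completion: P0=20  P1=25  P2=17  P3=8  P4=3  P5=32
Response(P2) = first start − arrival = 15 − 15 = 0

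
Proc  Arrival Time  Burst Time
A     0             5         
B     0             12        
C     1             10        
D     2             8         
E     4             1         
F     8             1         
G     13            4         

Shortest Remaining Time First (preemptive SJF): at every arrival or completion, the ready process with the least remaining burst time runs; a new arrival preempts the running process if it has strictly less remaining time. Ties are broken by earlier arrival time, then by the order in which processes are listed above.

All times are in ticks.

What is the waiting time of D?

Schedule: | A 0-5 | E 5-6 | D 6-8 | F 8-9 | D 9-15 | G 15-19 | C 19-29 | B 29-41 |
Completion: A=5  B=41  C=29  D=15  E=6  F=9  G=19
Waiting(D) = turnaround − burst = 13 − 8 = 5

5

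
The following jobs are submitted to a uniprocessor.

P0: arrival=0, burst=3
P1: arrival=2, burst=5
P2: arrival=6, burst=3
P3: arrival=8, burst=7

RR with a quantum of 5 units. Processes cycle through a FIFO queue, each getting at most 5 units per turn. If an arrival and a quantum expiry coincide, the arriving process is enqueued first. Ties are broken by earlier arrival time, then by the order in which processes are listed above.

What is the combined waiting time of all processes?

6

Timeline: | P0 0-3 | P1 3-8 | P2 8-11 | P3 11-18 |
Completion: P0=3  P1=8  P2=11  P3=18
Turnaround (C−A): P0=3  P1=6  P2=5  P3=10
Waiting = turnaround − burst: P0=0, P1=1, P2=2, P3=3
Total waiting = 0 + 1 + 2 + 3 = 6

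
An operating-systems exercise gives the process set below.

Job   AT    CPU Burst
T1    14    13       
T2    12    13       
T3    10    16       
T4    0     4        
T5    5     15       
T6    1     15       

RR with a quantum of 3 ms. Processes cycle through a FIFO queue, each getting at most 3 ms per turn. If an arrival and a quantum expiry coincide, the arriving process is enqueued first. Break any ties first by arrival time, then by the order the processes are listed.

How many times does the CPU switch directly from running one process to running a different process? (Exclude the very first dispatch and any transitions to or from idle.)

Timeline: | T4 0-3 | T6 3-6 | T4 6-7 | T5 7-10 | T6 10-13 | T3 13-16 | T5 16-19 | T2 19-22 | T6 22-25 | T1 25-28 | T3 28-31 | T5 31-34 | T2 34-37 | T6 37-40 | T1 40-43 | T3 43-46 | T5 46-49 | T2 49-52 | T6 52-55 | T1 55-58 | T3 58-61 | T5 61-64 | T2 64-67 | T1 67-70 | T3 70-73 | T2 73-74 | T1 74-75 | T3 75-76 |
Completion: T1=75  T2=74  T3=76  T4=7  T5=64  T6=55
Turnaround (C−A): T1=61  T2=62  T3=66  T4=7  T5=59  T6=54

27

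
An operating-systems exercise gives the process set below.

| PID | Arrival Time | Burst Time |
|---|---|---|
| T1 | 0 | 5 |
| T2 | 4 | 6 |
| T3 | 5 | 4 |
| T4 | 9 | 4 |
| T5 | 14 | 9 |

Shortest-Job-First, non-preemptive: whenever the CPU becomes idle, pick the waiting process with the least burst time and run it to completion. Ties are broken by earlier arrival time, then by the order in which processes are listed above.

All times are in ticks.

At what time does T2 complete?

Gantt: | T1 0-5 | T3 5-9 | T4 9-13 | T2 13-19 | T5 19-28 |
Completion: T1=5  T2=19  T3=9  T4=13  T5=28

19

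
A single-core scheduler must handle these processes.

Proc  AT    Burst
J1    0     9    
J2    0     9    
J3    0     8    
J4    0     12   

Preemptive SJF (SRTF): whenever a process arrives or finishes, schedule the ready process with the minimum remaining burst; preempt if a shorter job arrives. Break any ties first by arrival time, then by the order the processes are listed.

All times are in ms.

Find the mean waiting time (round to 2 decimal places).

12.75

Schedule: | J3 0-8 | J1 8-17 | J2 17-26 | J4 26-38 |
Completion: J1=17  J2=26  J3=8  J4=38
Waiting times: J1=8, J2=17, J3=0, J4=26
Average waiting = (8+17+0+26) / 4 = 51/4 = 12.75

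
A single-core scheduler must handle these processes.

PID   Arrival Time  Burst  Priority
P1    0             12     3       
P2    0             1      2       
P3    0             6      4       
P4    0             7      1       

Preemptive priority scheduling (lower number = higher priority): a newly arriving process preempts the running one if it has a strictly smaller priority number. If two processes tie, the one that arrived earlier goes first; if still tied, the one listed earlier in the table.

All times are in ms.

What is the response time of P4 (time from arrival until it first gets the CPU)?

0

Gantt: | P4 0-7 | P2 7-8 | P1 8-20 | P3 20-26 |
Completion: P1=20  P2=8  P3=26  P4=7
Turnaround (C−A): P1=20  P2=8  P3=26  P4=7
Response(P4) = first start − arrival = 0 − 0 = 0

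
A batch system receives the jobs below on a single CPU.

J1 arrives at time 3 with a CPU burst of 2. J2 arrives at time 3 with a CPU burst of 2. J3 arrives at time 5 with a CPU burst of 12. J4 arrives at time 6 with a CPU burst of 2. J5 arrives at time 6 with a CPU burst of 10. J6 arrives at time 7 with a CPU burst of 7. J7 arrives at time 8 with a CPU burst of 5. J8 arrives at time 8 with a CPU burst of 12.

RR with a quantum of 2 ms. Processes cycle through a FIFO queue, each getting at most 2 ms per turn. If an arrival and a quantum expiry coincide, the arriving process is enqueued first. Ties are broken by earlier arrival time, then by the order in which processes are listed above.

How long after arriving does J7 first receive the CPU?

7

Schedule: | idle 0-3 | J1 3-5 | J2 5-7 | J3 7-9 | J4 9-11 | J5 11-13 | J6 13-15 | J7 15-17 | J8 17-19 | J3 19-21 | J5 21-23 | J6 23-25 | J7 25-27 | J8 27-29 | J3 29-31 | J5 31-33 | J6 33-35 | J7 35-36 | J8 36-38 | J3 38-40 | J5 40-42 | J6 42-43 | J8 43-45 | J3 45-47 | J5 47-49 | J8 49-51 | J3 51-53 | J8 53-55 |
Completion: J1=5  J2=7  J3=53  J4=11  J5=49  J6=43  J7=36  J8=55
Turnaround (C−A): J1=2  J2=4  J3=48  J4=5  J5=43  J6=36  J7=28  J8=47
Response(J7) = first start − arrival = 15 − 8 = 7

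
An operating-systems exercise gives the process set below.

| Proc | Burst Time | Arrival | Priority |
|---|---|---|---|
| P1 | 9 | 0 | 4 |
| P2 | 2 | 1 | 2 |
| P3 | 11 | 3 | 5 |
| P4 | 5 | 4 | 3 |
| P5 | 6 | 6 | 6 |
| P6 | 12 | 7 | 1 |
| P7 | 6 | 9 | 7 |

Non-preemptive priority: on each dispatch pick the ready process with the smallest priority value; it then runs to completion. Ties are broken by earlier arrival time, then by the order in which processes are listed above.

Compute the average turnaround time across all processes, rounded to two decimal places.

Timeline: | P1 0-9 | P6 9-21 | P2 21-23 | P4 23-28 | P3 28-39 | P5 39-45 | P7 45-51 |
Completion: P1=9  P2=23  P3=39  P4=28  P5=45  P6=21  P7=51
Turnaround (C−A): P1=9  P2=22  P3=36  P4=24  P5=39  P6=14  P7=42
Turnaround times: P1=9, P2=22, P3=36, P4=24, P5=39, P6=14, P7=42
Average turnaround = (9+22+36+24+39+14+42) / 7 = 186/7 = 26.57

26.57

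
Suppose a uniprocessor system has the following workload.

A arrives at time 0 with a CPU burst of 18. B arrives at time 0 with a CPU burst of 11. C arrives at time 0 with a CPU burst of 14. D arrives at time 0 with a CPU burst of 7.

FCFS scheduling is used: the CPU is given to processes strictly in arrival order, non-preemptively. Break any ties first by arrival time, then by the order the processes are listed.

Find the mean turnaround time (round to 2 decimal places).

Schedule: | A 0-18 | B 18-29 | C 29-43 | D 43-50 |
Completion: A=18  B=29  C=43  D=50
Turnaround (C−A): A=18  B=29  C=43  D=50
Turnaround times: A=18, B=29, C=43, D=50
Average turnaround = (18+29+43+50) / 4 = 140/4 = 35.00

35.00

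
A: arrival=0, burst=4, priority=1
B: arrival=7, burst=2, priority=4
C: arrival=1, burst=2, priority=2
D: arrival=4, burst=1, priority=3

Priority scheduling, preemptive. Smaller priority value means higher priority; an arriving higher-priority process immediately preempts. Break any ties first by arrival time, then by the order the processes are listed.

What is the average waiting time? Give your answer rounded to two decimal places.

1.25

Schedule: | A 0-4 | C 4-6 | D 6-7 | B 7-9 |
Completion: A=4  B=9  C=6  D=7
Waiting times: A=0, B=0, C=3, D=2
Average waiting = (0+0+3+2) / 4 = 5/4 = 1.25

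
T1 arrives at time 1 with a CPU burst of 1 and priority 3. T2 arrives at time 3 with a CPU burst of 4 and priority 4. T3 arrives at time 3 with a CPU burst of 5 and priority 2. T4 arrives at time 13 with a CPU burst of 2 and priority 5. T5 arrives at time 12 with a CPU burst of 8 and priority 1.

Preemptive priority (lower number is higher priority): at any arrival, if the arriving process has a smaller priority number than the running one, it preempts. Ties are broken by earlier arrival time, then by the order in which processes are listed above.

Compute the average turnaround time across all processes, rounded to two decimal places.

6.40

Schedule: | idle 0-1 | T1 1-2 | idle 2-3 | T3 3-8 | T2 8-12 | T5 12-20 | T4 20-22 |
Completion: T1=2  T2=12  T3=8  T4=22  T5=20
Turnaround times: T1=1, T2=9, T3=5, T4=9, T5=8
Average turnaround = (1+9+5+9+8) / 5 = 32/5 = 6.40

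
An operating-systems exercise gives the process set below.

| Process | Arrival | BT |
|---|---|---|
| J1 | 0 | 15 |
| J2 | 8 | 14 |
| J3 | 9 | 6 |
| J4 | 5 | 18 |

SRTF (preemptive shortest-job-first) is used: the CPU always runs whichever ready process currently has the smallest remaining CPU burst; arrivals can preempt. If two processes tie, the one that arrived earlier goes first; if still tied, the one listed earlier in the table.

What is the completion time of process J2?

35

Schedule: | J1 0-15 | J3 15-21 | J2 21-35 | J4 35-53 |
Completion: J1=15  J2=35  J3=21  J4=53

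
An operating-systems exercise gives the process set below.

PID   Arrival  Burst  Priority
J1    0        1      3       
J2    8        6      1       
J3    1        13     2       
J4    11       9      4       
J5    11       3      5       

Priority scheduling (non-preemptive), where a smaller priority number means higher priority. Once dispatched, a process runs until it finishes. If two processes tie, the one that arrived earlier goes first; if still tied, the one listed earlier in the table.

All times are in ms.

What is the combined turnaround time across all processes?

Schedule: | J1 0-1 | J3 1-14 | J2 14-20 | J4 20-29 | J5 29-32 |
Completion: J1=1  J2=20  J3=14  J4=29  J5=32
Turnaround = completion − arrival: J1=1, J2=12, J3=13, J4=18, J5=21
Total turnaround = 1 + 12 + 13 + 18 + 21 = 65

65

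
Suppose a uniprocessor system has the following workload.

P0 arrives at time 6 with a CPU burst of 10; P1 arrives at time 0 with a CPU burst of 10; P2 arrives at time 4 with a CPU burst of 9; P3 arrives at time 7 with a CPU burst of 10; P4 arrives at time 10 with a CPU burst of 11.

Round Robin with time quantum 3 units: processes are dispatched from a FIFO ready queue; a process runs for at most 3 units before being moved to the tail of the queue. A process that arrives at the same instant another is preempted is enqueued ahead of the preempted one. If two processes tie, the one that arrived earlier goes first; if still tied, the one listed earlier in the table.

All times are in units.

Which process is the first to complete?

P1

Schedule: | P1 0-6 | P2 6-9 | P0 9-12 | P1 12-15 | P3 15-18 | P2 18-21 | P4 21-24 | P0 24-27 | P1 27-28 | P3 28-31 | P2 31-34 | P4 34-37 | P0 37-40 | P3 40-43 | P4 43-46 | P0 46-47 | P3 47-48 | P4 48-50 |
Completion: P0=47  P1=28  P2=34  P3=48  P4=50
Turnaround (C−A): P0=41  P1=28  P2=30  P3=41  P4=40
Finish order: P1 → P2 → P0 → P3 → P4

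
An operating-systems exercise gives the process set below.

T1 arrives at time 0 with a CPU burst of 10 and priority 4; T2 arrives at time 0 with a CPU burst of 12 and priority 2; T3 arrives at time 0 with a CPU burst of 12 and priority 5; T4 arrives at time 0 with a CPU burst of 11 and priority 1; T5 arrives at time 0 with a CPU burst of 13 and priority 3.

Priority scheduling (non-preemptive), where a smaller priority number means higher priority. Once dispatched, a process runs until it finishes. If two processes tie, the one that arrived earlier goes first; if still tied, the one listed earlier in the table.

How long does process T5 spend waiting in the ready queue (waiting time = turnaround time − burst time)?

Timeline: | T4 0-11 | T2 11-23 | T5 23-36 | T1 36-46 | T3 46-58 |
Completion: T1=46  T2=23  T3=58  T4=11  T5=36
Turnaround (C−A): T1=46  T2=23  T3=58  T4=11  T5=36
Waiting(T5) = turnaround − burst = 36 − 13 = 23

23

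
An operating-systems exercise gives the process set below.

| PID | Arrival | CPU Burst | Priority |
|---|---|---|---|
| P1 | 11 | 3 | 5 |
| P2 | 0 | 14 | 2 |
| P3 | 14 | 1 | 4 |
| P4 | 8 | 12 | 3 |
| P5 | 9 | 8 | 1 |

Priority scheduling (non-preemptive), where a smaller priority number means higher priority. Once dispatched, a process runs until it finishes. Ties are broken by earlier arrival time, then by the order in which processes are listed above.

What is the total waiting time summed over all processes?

63

Gantt: | P2 0-14 | P5 14-22 | P4 22-34 | P3 34-35 | P1 35-38 |
Completion: P1=38  P2=14  P3=35  P4=34  P5=22
Turnaround (C−A): P1=27  P2=14  P3=21  P4=26  P5=13
Waiting = turnaround − burst: P1=24, P2=0, P3=20, P4=14, P5=5
Total waiting = 24 + 0 + 20 + 14 + 5 = 63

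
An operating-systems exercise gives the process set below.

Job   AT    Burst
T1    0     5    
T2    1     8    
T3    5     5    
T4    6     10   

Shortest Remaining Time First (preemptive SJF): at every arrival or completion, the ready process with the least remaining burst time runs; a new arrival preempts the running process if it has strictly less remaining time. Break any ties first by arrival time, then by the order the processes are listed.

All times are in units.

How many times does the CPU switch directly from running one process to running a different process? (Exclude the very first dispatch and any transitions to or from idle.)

Schedule: | T1 0-5 | T3 5-10 | T2 10-18 | T4 18-28 |
Completion: T1=5  T2=18  T3=10  T4=28

3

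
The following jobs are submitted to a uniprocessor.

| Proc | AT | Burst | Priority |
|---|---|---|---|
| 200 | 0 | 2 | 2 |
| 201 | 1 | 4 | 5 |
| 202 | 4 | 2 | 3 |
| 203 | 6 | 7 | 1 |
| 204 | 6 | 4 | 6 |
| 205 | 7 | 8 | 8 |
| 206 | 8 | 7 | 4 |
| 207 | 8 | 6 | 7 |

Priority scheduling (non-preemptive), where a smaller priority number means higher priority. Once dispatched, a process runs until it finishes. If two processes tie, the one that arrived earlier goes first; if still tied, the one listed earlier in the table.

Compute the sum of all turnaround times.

Timeline: | 200 0-2 | 201 2-6 | 203 6-13 | 202 13-15 | 206 15-22 | 204 22-26 | 207 26-32 | 205 32-40 |
Completion: 200=2  201=6  202=15  203=13  204=26  205=40  206=22  207=32
Turnaround (C−A): 200=2  201=5  202=11  203=7  204=20  205=33  206=14  207=24
Turnaround = completion − arrival: 200=2, 201=5, 202=11, 203=7, 204=20, 205=33, 206=14, 207=24
Total turnaround = 2 + 5 + 11 + 7 + 20 + 33 + 14 + 24 = 116

116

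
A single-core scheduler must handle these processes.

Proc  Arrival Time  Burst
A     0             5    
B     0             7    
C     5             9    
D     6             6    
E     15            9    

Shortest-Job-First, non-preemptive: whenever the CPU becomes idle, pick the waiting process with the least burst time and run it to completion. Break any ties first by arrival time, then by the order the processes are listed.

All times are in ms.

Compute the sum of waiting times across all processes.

36

Gantt: | A 0-5 | B 5-12 | D 12-18 | C 18-27 | E 27-36 |
Completion: A=5  B=12  C=27  D=18  E=36
Waiting = turnaround − burst: A=0, B=5, C=13, D=6, E=12
Total waiting = 0 + 5 + 13 + 6 + 12 = 36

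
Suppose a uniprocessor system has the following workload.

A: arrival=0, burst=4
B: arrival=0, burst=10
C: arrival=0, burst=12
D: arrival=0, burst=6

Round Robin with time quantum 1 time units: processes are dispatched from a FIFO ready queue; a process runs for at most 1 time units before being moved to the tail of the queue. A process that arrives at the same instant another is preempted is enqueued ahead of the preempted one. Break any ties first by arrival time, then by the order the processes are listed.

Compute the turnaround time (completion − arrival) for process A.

13

Schedule: | A 0-1 | B 1-2 | C 2-3 | D 3-4 | A 4-5 | B 5-6 | C 6-7 | D 7-8 | A 8-9 | B 9-10 | C 10-11 | D 11-12 | A 12-13 | B 13-14 | C 14-15 | D 15-16 | B 16-17 | C 17-18 | D 18-19 | B 19-20 | C 20-21 | D 21-22 | B 22-23 | C 23-24 | B 24-25 | C 25-26 | B 26-27 | C 27-28 | B 28-29 | C 29-32 |
Completion: A=13  B=29  C=32  D=22
Turnaround(A) = completion − arrival = 13 − 0 = 13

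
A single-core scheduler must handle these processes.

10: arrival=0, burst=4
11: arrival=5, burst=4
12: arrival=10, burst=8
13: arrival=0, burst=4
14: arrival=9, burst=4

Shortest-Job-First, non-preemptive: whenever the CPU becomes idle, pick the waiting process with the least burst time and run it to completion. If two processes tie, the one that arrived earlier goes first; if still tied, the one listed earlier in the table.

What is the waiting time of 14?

Timeline: | 10 0-4 | 13 4-8 | 11 8-12 | 14 12-16 | 12 16-24 |
Completion: 10=4  11=12  12=24  13=8  14=16
Waiting(14) = turnaround − burst = 7 − 4 = 3

3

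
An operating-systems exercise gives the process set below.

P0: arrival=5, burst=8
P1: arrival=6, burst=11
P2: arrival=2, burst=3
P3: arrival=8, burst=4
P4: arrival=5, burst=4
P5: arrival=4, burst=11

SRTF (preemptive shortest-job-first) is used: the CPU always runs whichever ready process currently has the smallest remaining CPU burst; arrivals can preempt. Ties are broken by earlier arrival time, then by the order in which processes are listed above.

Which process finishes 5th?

Schedule: | idle 0-2 | P2 2-5 | P4 5-9 | P3 9-13 | P0 13-21 | P5 21-32 | P1 32-43 |
Completion: P0=21  P1=43  P2=5  P3=13  P4=9  P5=32
Turnaround (C−A): P0=16  P1=37  P2=3  P3=5  P4=4  P5=28
Finish order: P2 → P4 → P3 → P0 → P5 → P1

P5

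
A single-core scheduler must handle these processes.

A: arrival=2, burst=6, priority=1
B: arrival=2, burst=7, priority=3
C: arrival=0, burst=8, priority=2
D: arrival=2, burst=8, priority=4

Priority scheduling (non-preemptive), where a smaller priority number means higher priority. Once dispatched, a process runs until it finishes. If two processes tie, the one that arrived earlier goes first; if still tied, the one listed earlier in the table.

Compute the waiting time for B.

12

Timeline: | C 0-8 | A 8-14 | B 14-21 | D 21-29 |
Completion: A=14  B=21  C=8  D=29
Waiting(B) = turnaround − burst = 19 − 7 = 12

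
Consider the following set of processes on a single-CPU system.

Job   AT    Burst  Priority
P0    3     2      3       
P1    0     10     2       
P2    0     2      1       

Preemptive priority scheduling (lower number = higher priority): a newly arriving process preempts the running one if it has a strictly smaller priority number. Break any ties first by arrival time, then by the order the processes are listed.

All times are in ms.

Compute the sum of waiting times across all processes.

Schedule: | P2 0-2 | P1 2-12 | P0 12-14 |
Completion: P0=14  P1=12  P2=2
Turnaround (C−A): P0=11  P1=12  P2=2
Waiting = turnaround − burst: P0=9, P1=2, P2=0
Total waiting = 9 + 2 + 0 = 11

11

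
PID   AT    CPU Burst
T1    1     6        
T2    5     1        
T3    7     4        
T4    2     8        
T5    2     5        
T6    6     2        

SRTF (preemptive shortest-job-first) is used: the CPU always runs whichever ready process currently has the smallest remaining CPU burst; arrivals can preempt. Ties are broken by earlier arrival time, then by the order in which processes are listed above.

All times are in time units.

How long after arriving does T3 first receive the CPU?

Gantt: | idle 0-1 | T1 1-5 | T2 5-6 | T1 6-8 | T6 8-10 | T3 10-14 | T5 14-19 | T4 19-27 |
Completion: T1=8  T2=6  T3=14  T4=27  T5=19  T6=10
Response(T3) = first start − arrival = 10 − 7 = 3

3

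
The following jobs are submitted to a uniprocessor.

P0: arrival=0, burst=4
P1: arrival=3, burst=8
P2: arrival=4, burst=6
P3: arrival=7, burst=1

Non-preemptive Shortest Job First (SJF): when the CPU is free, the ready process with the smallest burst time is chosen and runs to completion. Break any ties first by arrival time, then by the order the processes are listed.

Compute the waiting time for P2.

0

Gantt: | P0 0-4 | P2 4-10 | P3 10-11 | P1 11-19 |
Completion: P0=4  P1=19  P2=10  P3=11
Turnaround (C−A): P0=4  P1=16  P2=6  P3=4
Waiting(P2) = turnaround − burst = 6 − 6 = 0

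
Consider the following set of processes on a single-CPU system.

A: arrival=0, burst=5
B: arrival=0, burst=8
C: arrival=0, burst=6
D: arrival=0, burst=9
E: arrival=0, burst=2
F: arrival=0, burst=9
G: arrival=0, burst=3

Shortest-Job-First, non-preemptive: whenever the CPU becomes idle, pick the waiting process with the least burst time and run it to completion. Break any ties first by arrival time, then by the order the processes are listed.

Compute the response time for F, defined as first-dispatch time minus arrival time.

Timeline: | E 0-2 | G 2-5 | A 5-10 | C 10-16 | B 16-24 | D 24-33 | F 33-42 |
Completion: A=10  B=24  C=16  D=33  E=2  F=42  G=5
Turnaround (C−A): A=10  B=24  C=16  D=33  E=2  F=42  G=5
Response(F) = first start − arrival = 33 − 0 = 33

33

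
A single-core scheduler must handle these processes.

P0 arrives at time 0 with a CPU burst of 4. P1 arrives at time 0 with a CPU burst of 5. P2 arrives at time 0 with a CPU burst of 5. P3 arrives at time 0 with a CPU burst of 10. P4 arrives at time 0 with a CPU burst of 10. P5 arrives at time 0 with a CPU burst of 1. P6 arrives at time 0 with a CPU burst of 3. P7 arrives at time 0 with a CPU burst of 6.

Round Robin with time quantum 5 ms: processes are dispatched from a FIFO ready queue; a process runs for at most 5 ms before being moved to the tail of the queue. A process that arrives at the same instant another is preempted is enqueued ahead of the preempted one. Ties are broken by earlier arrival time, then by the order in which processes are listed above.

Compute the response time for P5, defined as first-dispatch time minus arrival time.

Gantt: | P0 0-4 | P1 4-9 | P2 9-14 | P3 14-19 | P4 19-24 | P5 24-25 | P6 25-28 | P7 28-33 | P3 33-38 | P4 38-43 | P7 43-44 |
Completion: P0=4  P1=9  P2=14  P3=38  P4=43  P5=25  P6=28  P7=44
Response(P5) = first start − arrival = 24 − 0 = 24

24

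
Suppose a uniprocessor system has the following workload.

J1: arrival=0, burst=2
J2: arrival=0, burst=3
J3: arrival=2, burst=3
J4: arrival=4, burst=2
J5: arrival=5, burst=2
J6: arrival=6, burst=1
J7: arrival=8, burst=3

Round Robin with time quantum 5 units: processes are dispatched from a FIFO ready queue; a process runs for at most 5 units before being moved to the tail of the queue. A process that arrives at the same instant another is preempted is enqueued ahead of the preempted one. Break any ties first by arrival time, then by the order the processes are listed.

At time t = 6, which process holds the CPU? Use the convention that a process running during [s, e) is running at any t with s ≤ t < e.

Timeline: | J1 0-2 | J2 2-5 | J3 5-8 | J4 8-10 | J5 10-12 | J6 12-13 | J7 13-16 |
Completion: J1=2  J2=5  J3=8  J4=10  J5=12  J6=13  J7=16

J3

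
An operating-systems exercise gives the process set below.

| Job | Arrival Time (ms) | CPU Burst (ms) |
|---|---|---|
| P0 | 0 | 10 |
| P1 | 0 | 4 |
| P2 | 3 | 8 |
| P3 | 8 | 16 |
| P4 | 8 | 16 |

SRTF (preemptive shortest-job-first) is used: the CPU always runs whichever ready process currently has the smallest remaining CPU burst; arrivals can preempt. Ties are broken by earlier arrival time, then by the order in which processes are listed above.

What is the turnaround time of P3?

30

Gantt: | P1 0-4 | P2 4-12 | P0 12-22 | P3 22-38 | P4 38-54 |
Completion: P0=22  P1=4  P2=12  P3=38  P4=54
Turnaround (C−A): P0=22  P1=4  P2=9  P3=30  P4=46
Turnaround(P3) = completion − arrival = 38 − 8 = 30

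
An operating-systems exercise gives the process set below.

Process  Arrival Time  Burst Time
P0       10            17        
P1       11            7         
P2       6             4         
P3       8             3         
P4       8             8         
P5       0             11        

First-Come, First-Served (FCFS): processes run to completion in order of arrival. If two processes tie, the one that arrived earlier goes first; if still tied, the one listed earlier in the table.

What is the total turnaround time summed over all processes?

Gantt: | P5 0-11 | P2 11-15 | P3 15-18 | P4 18-26 | P0 26-43 | P1 43-50 |
Completion: P0=43  P1=50  P2=15  P3=18  P4=26  P5=11
Turnaround (C−A): P0=33  P1=39  P2=9  P3=10  P4=18  P5=11
Turnaround = completion − arrival: P0=33, P1=39, P2=9, P3=10, P4=18, P5=11
Total turnaround = 33 + 39 + 9 + 10 + 18 + 11 = 120

120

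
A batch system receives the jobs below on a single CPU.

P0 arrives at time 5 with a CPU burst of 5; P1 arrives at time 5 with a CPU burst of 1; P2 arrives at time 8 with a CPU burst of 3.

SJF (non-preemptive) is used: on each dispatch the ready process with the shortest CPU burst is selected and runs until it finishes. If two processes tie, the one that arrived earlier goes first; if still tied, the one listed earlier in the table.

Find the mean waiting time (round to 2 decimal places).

Schedule: | idle 0-5 | P1 5-6 | P0 6-11 | P2 11-14 |
Completion: P0=11  P1=6  P2=14
Turnaround (C−A): P0=6  P1=1  P2=6
Waiting times: P0=1, P1=0, P2=3
Average waiting = (1+0+3) / 3 = 4/3 = 1.33

1.33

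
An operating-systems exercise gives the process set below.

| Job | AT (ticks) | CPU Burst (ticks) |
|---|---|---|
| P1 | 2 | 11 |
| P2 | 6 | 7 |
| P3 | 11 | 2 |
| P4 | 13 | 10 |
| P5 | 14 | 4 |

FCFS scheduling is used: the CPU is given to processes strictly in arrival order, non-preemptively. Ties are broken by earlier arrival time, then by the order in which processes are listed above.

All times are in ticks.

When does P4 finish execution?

32

Schedule: | idle 0-2 | P1 2-13 | P2 13-20 | P3 20-22 | P4 22-32 | P5 32-36 |
Completion: P1=13  P2=20  P3=22  P4=32  P5=36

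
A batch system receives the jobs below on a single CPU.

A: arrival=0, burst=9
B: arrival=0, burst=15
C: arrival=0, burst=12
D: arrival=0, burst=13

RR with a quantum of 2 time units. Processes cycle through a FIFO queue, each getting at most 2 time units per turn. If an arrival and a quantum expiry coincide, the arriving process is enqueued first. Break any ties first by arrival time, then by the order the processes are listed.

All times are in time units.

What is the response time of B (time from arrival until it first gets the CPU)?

2

Gantt: | A 0-2 | B 2-4 | C 4-6 | D 6-8 | A 8-10 | B 10-12 | C 12-14 | D 14-16 | A 16-18 | B 18-20 | C 20-22 | D 22-24 | A 24-26 | B 26-28 | C 28-30 | D 30-32 | A 32-33 | B 33-35 | C 35-37 | D 37-39 | B 39-41 | C 41-43 | D 43-45 | B 45-47 | D 47-48 | B 48-49 |
Completion: A=33  B=49  C=43  D=48
Response(B) = first start − arrival = 2 − 0 = 2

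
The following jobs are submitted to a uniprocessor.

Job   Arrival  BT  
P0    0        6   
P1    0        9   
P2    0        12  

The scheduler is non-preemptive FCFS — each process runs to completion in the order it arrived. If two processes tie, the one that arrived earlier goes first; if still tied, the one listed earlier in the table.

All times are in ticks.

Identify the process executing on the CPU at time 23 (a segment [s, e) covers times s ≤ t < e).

P2

Schedule: | P0 0-6 | P1 6-15 | P2 15-27 |
Completion: P0=6  P1=15  P2=27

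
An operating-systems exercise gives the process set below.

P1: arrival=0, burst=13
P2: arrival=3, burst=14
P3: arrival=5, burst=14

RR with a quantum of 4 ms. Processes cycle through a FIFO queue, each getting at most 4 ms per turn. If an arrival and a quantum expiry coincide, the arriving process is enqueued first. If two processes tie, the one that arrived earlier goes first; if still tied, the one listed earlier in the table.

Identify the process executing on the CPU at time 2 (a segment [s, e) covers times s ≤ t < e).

P1

Gantt: | P1 0-4 | P2 4-8 | P1 8-12 | P3 12-16 | P2 16-20 | P1 20-24 | P3 24-28 | P2 28-32 | P1 32-33 | P3 33-37 | P2 37-39 | P3 39-41 |
Completion: P1=33  P2=39  P3=41
Turnaround (C−A): P1=33  P2=36  P3=36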